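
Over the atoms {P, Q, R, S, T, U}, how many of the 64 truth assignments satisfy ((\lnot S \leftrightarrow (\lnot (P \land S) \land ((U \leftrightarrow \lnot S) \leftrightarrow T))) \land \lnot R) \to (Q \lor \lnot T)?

Initial set: {(((\lnot S \leftrightarrow (\lnot (P \land S) \land ((U \leftrightarrow \lnot S) \leftrightarrow T))) \land \lnot R) \to (Q \lor \lnot T))}.
(((\lnot S \leftrightarrow (\lnot (P \land S) \land ((U \leftrightarrow \lnot S) \leftrightarrow T))) \land \lnot R) \to (Q \lor \lnot T)): β-rule — branch into \lnot ((\lnot S \leftrightarrow (\lnot (P \land S) \land ((U \leftrightarrow \lnot S) \leftrightarrow T))) \land \lnot R)  //  (Q \lor \lnot T).
  branch 1 (add \lnot ((\lnot S \leftrightarrow (\lnot (P \land S) \land ((U \leftrightarrow \lnot S) \leftrightarrow T))) \land \lnot R)):
    \lnot ((\lnot S \leftrightarrow (\lnot (P \land S) \land ((U \leftrightarrow \lnot S) \leftrightarrow T))) \land \lnot R): β-rule — branch into \lnot (\lnot S \leftrightarrow (\lnot (P \land S) \land ((U \leftrightarrow \lnot S) \leftrightarrow T)))  //  \lnot \lnot R.
      branch 1.1 (add \lnot (\lnot S \leftrightarrow (\lnot (P \land S) \land ((U \leftrightarrow \lnot S) \leftrightarrow T)))):
        \lnot (\lnot S \leftrightarrow (\lnot (P \land S) \land ((U \leftrightarrow \lnot S) \leftrightarrow T))): β-rule — branch into \lnot S, \lnot (\lnot (P \land S) \land ((U \leftrightarrow \lnot S) \leftrightarrow T))  //  \lnot \lnot S, (\lnot (P \land S) \land ((U \leftrightarrow \lnot S) \leftrightarrow T)).
          branch 1.1.1 (add \lnot S, \lnot (\lnot (P \land S) \land ((U \leftrightarrow \lnot S) \leftrightarrow T))):
            \lnot (\lnot (P \land S) \land ((U \leftrightarrow \lnot S) \leftrightarrow T)): β-rule — branch into \lnot \lnot (P \land S)  //  \lnot ((U \leftrightarrow \lnot S) \leftrightarrow T).
              branch 1.1.1.1 (add \lnot \lnot (P \land S)):
                \lnot \lnot (P \land S): α-rule — add P, S.
                × closes — contains both S and \lnot S.
              branch 1.1.1.2 (add \lnot ((U \leftrightarrow \lnot S) \leftrightarrow T)):
                \lnot ((U \leftrightarrow \lnot S) \leftrightarrow T): β-rule — branch into (U \leftrightarrow \lnot S), \lnot T  //  \lnot (U \leftrightarrow \lnot S), T.
                  branch 1.1.1.2.1 (add (U \leftrightarrow \lnot S), \lnot T):
                    (U \leftrightarrow \lnot S): β-rule — branch into U, \lnot S  //  \lnot U, \lnot \lnot S.
                      branch 1.1.1.2.1.1 (add U, \lnot S):
                        ○ open, literals {S=F, T=F, U=T}.
                      branch 1.1.1.2.1.2 (add \lnot U, \lnot \lnot S):
                        × closes — contains both S and \lnot S.
                  branch 1.1.1.2.2 (add \lnot (U \leftrightarrow \lnot S), T):
                    \lnot (U \leftrightarrow \lnot S): β-rule — branch into U, \lnot \lnot S  //  \lnot U, \lnot S.
                      branch 1.1.1.2.2.1 (add U, \lnot \lnot S):
                        × closes — contains both S and \lnot S.
                      branch 1.1.1.2.2.2 (add \lnot U, \lnot S):
                        ○ open, literals {S=F, T=T, U=F}.
          branch 1.1.2 (add \lnot \lnot S, (\lnot (P \land S) \land ((U \leftrightarrow \lnot S) \leftrightarrow T))):
            (\lnot (P \land S) \land ((U \leftrightarrow \lnot S) \leftrightarrow T)): α-rule — add \lnot (P \land S), ((U \leftrightarrow \lnot S) \leftrightarrow T).
            \lnot (P \land S): β-rule — branch into \lnot P  //  \lnot S.
              branch 1.1.2.1 (add \lnot P):
                ((U \leftrightarrow \lnot S) \leftrightarrow T): β-rule — branch into (U \leftrightarrow \lnot S), T  //  \lnot (U \leftrightarrow \lnot S), \lnot T.
                  branch 1.1.2.1.1 (add (U \leftrightarrow \lnot S), T):
                    (U \leftrightarrow \lnot S): β-rule — branch into U, \lnot S  //  \lnot U, \lnot \lnot S.
                      branch 1.1.2.1.1.1 (add U, \lnot S):
                        × closes — contains both S and \lnot S.
                      branch 1.1.2.1.1.2 (add \lnot U, \lnot \lnot S):
                        ○ open, literals {P=F, S=T, T=T, U=F}.
                  branch 1.1.2.1.2 (add \lnot (U \leftrightarrow \lnot S), \lnot T):
                    \lnot (U \leftrightarrow \lnot S): β-rule — branch into U, \lnot \lnot S  //  \lnot U, \lnot S.
                      branch 1.1.2.1.2.1 (add U, \lnot \lnot S):
                        ○ open, literals {P=F, S=T, T=F, U=T}.
                      branch 1.1.2.1.2.2 (add \lnot U, \lnot S):
                        × closes — contains both S and \lnot S.
              branch 1.1.2.2 (add \lnot S):
                × closes — contains both S and \lnot S.
      branch 1.2 (add \lnot \lnot R):
        ○ open, literals {R=T}.
  branch 2 (add (Q \lor \lnot T)):
    (Q \lor \lnot T): β-rule — branch into Q  //  \lnot T.
      branch 2.1 (add Q):
        ○ open, literals {Q=T}.
      branch 2.2 (add \lnot T):
        ○ open, literals {T=F}.
6 branches closed, 7 open.
Each open branch fixes some atoms; the unmentioned ones are free. Counting distinct full assignments: branch {S=F, T=F, U=T} (P, Q, R) contributes 8 new; branch {S=F, T=T, U=F} (P, Q, R) contributes 8 new; branch {P=F, S=T, T=T, U=F} (Q, R) contributes 4 new; branch {P=F, S=T, T=F, U=T} (Q, R) contributes 4 new; branch {R=T} (P, Q, S, T, U) contributes 20 new; branch {Q=T} (P, R, S, T, U) contributes 10 new; branch {T=F} (P, Q, R, S, U) contributes 5 new. Total: 59.

59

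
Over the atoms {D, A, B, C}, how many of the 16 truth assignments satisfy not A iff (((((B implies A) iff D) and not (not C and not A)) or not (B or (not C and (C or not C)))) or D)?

Initial set: {(not A iff (((((B implies A) iff D) and not (not C and not A)) or not (B or (not C and (C or not C)))) or D))}.
(not A iff (((((B implies A) iff D) and not (not C and not A)) or not (B or (not C and (C or not C)))) or D)): β-rule — branch into not A, (((((B implies A) iff D) and not (not C and not A)) or not (B or (not C and (C or not C)))) or D)  //  not not A, not (((((B implies A) iff D) and not (not C and not A)) or not (B or (not C and (C or not C)))) or D).
  branch 1 (add not A, (((((B implies A) iff D) and not (not C and not A)) or not (B or (not C and (C or not C)))) or D)):
    (((((B implies A) iff D) and not (not C and not A)) or not (B or (not C and (C or not C)))) or D): β-rule — branch into ((((B implies A) iff D) and not (not C and not A)) or not (B or (not C and (C or not C))))  //  D.
      branch 1.1 (add ((((B implies A) iff D) and not (not C and not A)) or not (B or (not C and (C or not C))))):
        ((((B implies A) iff D) and not (not C and not A)) or not (B or (not C and (C or not C)))): β-rule — branch into (((B implies A) iff D) and not (not C and not A))  //  not (B or (not C and (C or not C))).
          branch 1.1.1 (add (((B implies A) iff D) and not (not C and not A))):
            (((B implies A) iff D) and not (not C and not A)): α-rule — add ((B implies A) iff D), not (not C and not A).
            ((B implies A) iff D): β-rule — branch into (B implies A), D  //  not (B implies A), not D.
              branch 1.1.1.1 (add (B implies A), D):
                not (not C and not A): β-rule — branch into not not C  //  not not A.
                  branch 1.1.1.1.1 (add not not C):
                    (B implies A): β-rule — branch into not B  //  A.
                      branch 1.1.1.1.1.1 (add not B):
                        ○ open, literals {A=F, B=F, C=T, D=T}.
                      branch 1.1.1.1.1.2 (add A):
                        × closes — contains both A and not A.
                  branch 1.1.1.1.2 (add not not A):
                    × closes — contains both A and not A.
              branch 1.1.1.2 (add not (B implies A), not D):
                not (B implies A): α-rule — add B, not A.
                not (not C and not A): β-rule — branch into not not C  //  not not A.
                  branch 1.1.1.2.1 (add not not C):
                    ○ open, literals {A=F, B=T, C=T, D=F}.
                  branch 1.1.1.2.2 (add not not A):
                    × closes — contains both A and not A.
          branch 1.1.2 (add not (B or (not C and (C or not C)))):
            not (B or (not C and (C or not C))): α-rule — add not B, not (not C and (C or not C)).
            not (not C and (C or not C)): β-rule — branch into not not C  //  not (C or not C).
              branch 1.1.2.1 (add not not C):
                ○ open, literals {A=F, B=F, C=T}.
              branch 1.1.2.2 (add not (C or not C)):
                not (C or not C): α-rule — add not C, not not C.
                × closes — contains both C and not C.
      branch 1.2 (add D):
        ○ open, literals {A=F, D=T}.
  branch 2 (add not not A, not (((((B implies A) iff D) and not (not C and not A)) or not (B or (not C and (C or not C)))) or D)):
    not (((((B implies A) iff D) and not (not C and not A)) or not (B or (not C and (C or not C)))) or D): α-rule — add not ((((B implies A) iff D) and not (not C and not A)) or not (B or (not C and (C or not C)))), not D.
    not ((((B implies A) iff D) and not (not C and not A)) or not (B or (not C and (C or not C)))): α-rule — add not (((B implies A) iff D) and not (not C and not A)), not not (B or (not C and (C or not C))).
    not (((B implies A) iff D) and not (not C and not A)): β-rule — branch into not ((B implies A) iff D)  //  not not (not C and not A).
      branch 2.1 (add not ((B implies A) iff D)):
        not not (B or (not C and (C or not C))): β-rule — branch into B  //  (not C and (C or not C)).
          branch 2.1.1 (add B):
            not ((B implies A) iff D): β-rule — branch into (B implies A), not D  //  not (B implies A), D.
              branch 2.1.1.1 (add (B implies A), not D):
                (B implies A): β-rule — branch into not B  //  A.
                  branch 2.1.1.1.1 (add not B):
                    × closes — contains both B and not B.
                  branch 2.1.1.1.2 (add A):
                    ○ open, literals {A=T, B=T, D=F}.
              branch 2.1.1.2 (add not (B implies A), D):
                × closes — contains both D and not D.
          branch 2.1.2 (add (not C and (C or not C))):
            (not C and (C or not C)): α-rule — add not C, (C or not C).
            not ((B implies A) iff D): β-rule — branch into (B implies A), not D  //  not (B implies A), D.
              branch 2.1.2.1 (add (B implies A), not D):
                (C or not C): β-rule — branch into C  //  not C.
                  branch 2.1.2.1.1 (add C):
                    × closes — contains both C and not C.
                  branch 2.1.2.1.2 (add not C):
                    (B implies A): β-rule — branch into not B  //  A.
                      branch 2.1.2.1.2.1 (add not B):
                        ○ open, literals {A=T, B=F, C=F, D=F}.
                      branch 2.1.2.1.2.2 (add A):
                        ○ open, literals {A=T, C=F, D=F}.
              branch 2.1.2.2 (add not (B implies A), D):
                × closes — contains both D and not D.
      branch 2.2 (add not not (not C and not A)):
        not not (not C and not A): α-rule — add not C, not A.
        × closes — contains both A and not A.
9 branches closed, 7 open.
Each open branch fixes some atoms; the unmentioned ones are free. Counting distinct full assignments: branch {A=F, B=F, C=T, D=T} (none free) contributes 1 new; branch {A=F, B=T, C=T, D=F} (none free) contributes 1 new; branch {A=F, B=F, C=T} (D) contributes 1 new; branch {A=F, D=T} (B, C) contributes 3 new; branch {A=T, B=T, D=F} (C) contributes 2 new; branch {A=T, B=F, C=F, D=F} (none free) contributes 1 new; branch {A=T, C=F, D=F} (B) contributes 0 new. Total: 9.

9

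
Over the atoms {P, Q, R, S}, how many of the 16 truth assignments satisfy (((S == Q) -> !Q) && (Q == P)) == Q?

Initial set: {((((S == Q) -> !Q) && (Q == P)) == Q)}.
((((S == Q) -> !Q) && (Q == P)) == Q): β-rule — branch into (((S == Q) -> !Q) && (Q == P)), Q  //  !(((S == Q) -> !Q) && (Q == P)), !Q.
  branch 1 (add (((S == Q) -> !Q) && (Q == P)), Q):
    (((S == Q) -> !Q) && (Q == P)): α-rule — add ((S == Q) -> !Q), (Q == P).
    ((S == Q) -> !Q): β-rule — branch into !(S == Q)  //  !Q.
      branch 1.1 (add !(S == Q)):
        (Q == P): β-rule — branch into Q, P  //  !Q, !P.
          branch 1.1.1 (add Q, P):
            !(S == Q): β-rule — branch into S, !Q  //  !S, Q.
              branch 1.1.1.1 (add S, !Q):
                × closes — contains both Q and !Q.
              branch 1.1.1.2 (add !S, Q):
                ○ open, literals {P=1, Q=1, S=0}.
          branch 1.1.2 (add !Q, !P):
            × closes — contains both Q and !Q.
      branch 1.2 (add !Q):
        × closes — contains both Q and !Q.
  branch 2 (add !(((S == Q) -> !Q) && (Q == P)), !Q):
    !(((S == Q) -> !Q) && (Q == P)): β-rule — branch into !((S == Q) -> !Q)  //  !(Q == P).
      branch 2.1 (add !((S == Q) -> !Q)):
        !((S == Q) -> !Q): α-rule — add (S == Q), !!Q.
        × closes — contains both Q and !Q.
      branch 2.2 (add !(Q == P)):
        !(Q == P): β-rule — branch into Q, !P  //  !Q, P.
          branch 2.2.1 (add Q, !P):
            × closes — contains both Q and !Q.
          branch 2.2.2 (add !Q, P):
            ○ open, literals {P=1, Q=0}.
5 branches closed, 2 open.
Each open branch fixes some atoms; the unmentioned ones are free. Counting distinct full assignments: branch {P=1, Q=1, S=0} (R) contributes 2 new; branch {P=1, Q=0} (R, S) contributes 4 new. Total: 6.

6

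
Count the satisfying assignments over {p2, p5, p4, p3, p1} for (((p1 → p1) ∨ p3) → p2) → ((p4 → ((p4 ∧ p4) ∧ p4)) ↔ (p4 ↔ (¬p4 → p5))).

Initial set: {((((p1 → p1) ∨ p3) → p2) → ((p4 → ((p4 ∧ p4) ∧ p4)) ↔ (p4 ↔ (¬p4 → p5))))}.
((((p1 → p1) ∨ p3) → p2) → ((p4 → ((p4 ∧ p4) ∧ p4)) ↔ (p4 ↔ (¬p4 → p5)))): β-rule — branch into ¬(((p1 → p1) ∨ p3) → p2)  //  ((p4 → ((p4 ∧ p4) ∧ p4)) ↔ (p4 ↔ (¬p4 → p5))).
  branch 1 (add ¬(((p1 → p1) ∨ p3) → p2)):
    ¬(((p1 → p1) ∨ p3) → p2): α-rule — add ((p1 → p1) ∨ p3), ¬p2.
    ((p1 → p1) ∨ p3): β-rule — branch into (p1 → p1)  //  p3.
      branch 1.1 (add (p1 → p1)):
        (p1 → p1): β-rule — branch into ¬p1  //  p1.
          branch 1.1.1 (add ¬p1):
            ○ open, literals {p1=false, p2=false}.
          branch 1.1.2 (add p1):
            ○ open, literals {p1=true, p2=false}.
      branch 1.2 (add p3):
        ○ open, literals {p2=false, p3=true}.
  branch 2 (add ((p4 → ((p4 ∧ p4) ∧ p4)) ↔ (p4 ↔ (¬p4 → p5)))):
    ((p4 → ((p4 ∧ p4) ∧ p4)) ↔ (p4 ↔ (¬p4 → p5))): β-rule — branch into (p4 → ((p4 ∧ p4) ∧ p4)), (p4 ↔ (¬p4 → p5))  //  ¬(p4 → ((p4 ∧ p4) ∧ p4)), ¬(p4 ↔ (¬p4 → p5)).
      branch 2.1 (add (p4 → ((p4 ∧ p4) ∧ p4)), (p4 ↔ (¬p4 → p5))):
        (p4 → ((p4 ∧ p4) ∧ p4)): β-rule — branch into ¬p4  //  ((p4 ∧ p4) ∧ p4).
          branch 2.1.1 (add ¬p4):
            (p4 ↔ (¬p4 → p5)): β-rule — branch into p4, (¬p4 → p5)  //  ¬p4, ¬(¬p4 → p5).
              branch 2.1.1.1 (add p4, (¬p4 → p5)):
                × closes — contains both p4 and ¬p4.
              branch 2.1.1.2 (add ¬p4, ¬(¬p4 → p5)):
                ¬(¬p4 → p5): α-rule — add ¬p4, ¬p5.
                ○ open, literals {p4=false, p5=false}.
          branch 2.1.2 (add ((p4 ∧ p4) ∧ p4)):
            ((p4 ∧ p4) ∧ p4): α-rule — add (p4 ∧ p4), p4.
            (p4 ∧ p4): α-rule — add p4, p4.
            (p4 ↔ (¬p4 → p5)): β-rule — branch into p4, (¬p4 → p5)  //  ¬p4, ¬(¬p4 → p5).
              branch 2.1.2.1 (add p4, (¬p4 → p5)):
                (¬p4 → p5): β-rule — branch into ¬¬p4  //  p5.
                  branch 2.1.2.1.1 (add ¬¬p4):
                    ○ open, literals {p4=true}.
                  branch 2.1.2.1.2 (add p5):
                    ○ open, literals {p4=true, p5=true}.
              branch 2.1.2.2 (add ¬p4, ¬(¬p4 → p5)):
                × closes — contains both p4 and ¬p4.
      branch 2.2 (add ¬(p4 → ((p4 ∧ p4) ∧ p4)), ¬(p4 ↔ (¬p4 → p5))):
        ¬(p4 → ((p4 ∧ p4) ∧ p4)): α-rule — add p4, ¬((p4 ∧ p4) ∧ p4).
        ¬(p4 ↔ (¬p4 → p5)): β-rule — branch into p4, ¬(¬p4 → p5)  //  ¬p4, (¬p4 → p5).
          branch 2.2.1 (add p4, ¬(¬p4 → p5)):
            ¬(¬p4 → p5): α-rule — add ¬p4, ¬p5.
            × closes — contains both p4 and ¬p4.
          branch 2.2.2 (add ¬p4, (¬p4 → p5)):
            × closes — contains both p4 and ¬p4.
4 branches closed, 6 open.
Each open branch fixes some atoms; the unmentioned ones are free. Counting distinct full assignments: branch {p1=false, p2=false} (p5, p4, p3) contributes 8 new; branch {p1=true, p2=false} (p5, p4, p3) contributes 8 new; branch {p2=false, p3=true} (p5, p4, p1) contributes 0 new; branch {p4=false, p5=false} (p2, p3, p1) contributes 4 new; branch {p4=true} (p2, p5, p3, p1) contributes 8 new; branch {p4=true, p5=true} (p2, p3, p1) contributes 0 new. Total: 28.

28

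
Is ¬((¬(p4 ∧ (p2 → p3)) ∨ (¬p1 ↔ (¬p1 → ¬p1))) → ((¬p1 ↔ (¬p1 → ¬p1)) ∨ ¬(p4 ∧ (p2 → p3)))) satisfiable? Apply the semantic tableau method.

Initial set: {¬((¬(p4 ∧ (p2 → p3)) ∨ (¬p1 ↔ (¬p1 → ¬p1))) → ((¬p1 ↔ (¬p1 → ¬p1)) ∨ ¬(p4 ∧ (p2 → p3))))}.
¬((¬(p4 ∧ (p2 → p3)) ∨ (¬p1 ↔ (¬p1 → ¬p1))) → ((¬p1 ↔ (¬p1 → ¬p1)) ∨ ¬(p4 ∧ (p2 → p3)))): α-rule — add (¬(p4 ∧ (p2 → p3)) ∨ (¬p1 ↔ (¬p1 → ¬p1))), ¬((¬p1 ↔ (¬p1 → ¬p1)) ∨ ¬(p4 ∧ (p2 → p3))).
¬((¬p1 ↔ (¬p1 → ¬p1)) ∨ ¬(p4 ∧ (p2 → p3))): α-rule — add ¬(¬p1 ↔ (¬p1 → ¬p1)), ¬¬(p4 ∧ (p2 → p3)).
¬¬(p4 ∧ (p2 → p3)): α-rule — add p4, (p2 → p3).
(¬(p4 ∧ (p2 → p3)) ∨ (¬p1 ↔ (¬p1 → ¬p1))): β-rule — branch into ¬(p4 ∧ (p2 → p3))  //  (¬p1 ↔ (¬p1 → ¬p1)).
  branch 1 (add ¬(p4 ∧ (p2 → p3))):
    ¬(¬p1 ↔ (¬p1 → ¬p1)): β-rule — branch into ¬p1, ¬(¬p1 → ¬p1)  //  ¬¬p1, (¬p1 → ¬p1).
      branch 1.1 (add ¬p1, ¬(¬p1 → ¬p1)):
        ¬(¬p1 → ¬p1): α-rule — add ¬p1, ¬¬p1.
        × closes — contains both p1 and ¬p1.
      branch 1.2 (add ¬¬p1, (¬p1 → ¬p1)):
        (p2 → p3): β-rule — branch into ¬p2  //  p3.
          branch 1.2.1 (add ¬p2):
            ¬(p4 ∧ (p2 → p3)): β-rule — branch into ¬p4  //  ¬(p2 → p3).
              branch 1.2.1.1 (add ¬p4):
                × closes — contains both p4 and ¬p4.
              branch 1.2.1.2 (add ¬(p2 → p3)):
                ¬(p2 → p3): α-rule — add p2, ¬p3.
                × closes — contains both p2 and ¬p2.
          branch 1.2.2 (add p3):
            ¬(p4 ∧ (p2 → p3)): β-rule — branch into ¬p4  //  ¬(p2 → p3).
              branch 1.2.2.1 (add ¬p4):
                × closes — contains both p4 and ¬p4.
              branch 1.2.2.2 (add ¬(p2 → p3)):
                ¬(p2 → p3): α-rule — add p2, ¬p3.
                × closes — contains both p3 and ¬p3.
  branch 2 (add (¬p1 ↔ (¬p1 → ¬p1))):
    ¬(¬p1 ↔ (¬p1 → ¬p1)): β-rule — branch into ¬p1, ¬(¬p1 → ¬p1)  //  ¬¬p1, (¬p1 → ¬p1).
      branch 2.1 (add ¬p1, ¬(¬p1 → ¬p1)):
        ¬(¬p1 → ¬p1): α-rule — add ¬p1, ¬¬p1.
        × closes — contains both p1 and ¬p1.
      branch 2.2 (add ¬¬p1, (¬p1 → ¬p1)):
        (p2 → p3): β-rule — branch into ¬p2  //  p3.
          branch 2.2.1 (add ¬p2):
            (¬p1 ↔ (¬p1 → ¬p1)): β-rule — branch into ¬p1, (¬p1 → ¬p1)  //  ¬¬p1, ¬(¬p1 → ¬p1).
              branch 2.2.1.1 (add ¬p1, (¬p1 → ¬p1)):
                × closes — contains both p1 and ¬p1.
              branch 2.2.1.2 (add ¬¬p1, ¬(¬p1 → ¬p1)):
                ¬(¬p1 → ¬p1): α-rule — add ¬p1, ¬¬p1.
                × closes — contains both p1 and ¬p1.
          branch 2.2.2 (add p3):
            (¬p1 ↔ (¬p1 → ¬p1)): β-rule — branch into ¬p1, (¬p1 → ¬p1)  //  ¬¬p1, ¬(¬p1 → ¬p1).
              branch 2.2.2.1 (add ¬p1, (¬p1 → ¬p1)):
                × closes — contains both p1 and ¬p1.
              branch 2.2.2.2 (add ¬¬p1, ¬(¬p1 → ¬p1)):
                ¬(¬p1 → ¬p1): α-rule — add ¬p1, ¬¬p1.
                × closes — contains both p1 and ¬p1.
All 10 branches close.
Every branch closed; the formula is unsatisfiable.

Unsatisfiable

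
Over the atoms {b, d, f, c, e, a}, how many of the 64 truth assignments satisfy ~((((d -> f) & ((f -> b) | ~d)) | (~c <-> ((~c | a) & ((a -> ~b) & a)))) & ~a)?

Initial set: {T ~((((d -> f) & ((f -> b) | ~d)) | (~c <-> ((~c | a) & ((a -> ~b) & a)))) & ~a)}.
T ~((((d -> f) & ((f -> b) | ~d)) | (~c <-> ((~c | a) & ((a -> ~b) & a)))) & ~a): β-rule — branch into F (((d -> f) & ((f -> b) | ~d)) | (~c <-> ((~c | a) & ((a -> ~b) & a))))  //  F ~a.
  branch 1 (add F (((d -> f) & ((f -> b) | ~d)) | (~c <-> ((~c | a) & ((a -> ~b) & a))))):
    F (((d -> f) & ((f -> b) | ~d)) | (~c <-> ((~c | a) & ((a -> ~b) & a)))): α-rule — add F ((d -> f) & ((f -> b) | ~d)), F (~c <-> ((~c | a) & ((a -> ~b) & a))).
    F ((d -> f) & ((f -> b) | ~d)): β-rule — branch into F (d -> f)  //  F ((f -> b) | ~d).
      branch 1.1 (add F (d -> f)):
        F (d -> f): α-rule — add T d, F f.
        F (~c <-> ((~c | a) & ((a -> ~b) & a))): β-rule — branch into T ~c, F ((~c | a) & ((a -> ~b) & a))  //  F ~c, T ((~c | a) & ((a -> ~b) & a)).
          branch 1.1.1 (add T ~c, F ((~c | a) & ((a -> ~b) & a))):
            F ((~c | a) & ((a -> ~b) & a)): β-rule — branch into F (~c | a)  //  F ((a -> ~b) & a).
              branch 1.1.1.1 (add F (~c | a)):
                F (~c | a): α-rule — add F ~c, F a.
                × closes — contains both c and ~c.
              branch 1.1.1.2 (add F ((a -> ~b) & a)):
                F ((a -> ~b) & a): β-rule — branch into F (a -> ~b)  //  F a.
                  branch 1.1.1.2.1 (add F (a -> ~b)):
                    F (a -> ~b): α-rule — add T a, F ~b.
                    ○ open, literals {a=1, b=1, c=0, d=1, f=0}.
                  branch 1.1.1.2.2 (add F a):
                    ○ open, literals {a=0, c=0, d=1, f=0}.
          branch 1.1.2 (add F ~c, T ((~c | a) & ((a -> ~b) & a))):
            T ((~c | a) & ((a -> ~b) & a)): α-rule — add T (~c | a), T ((a -> ~b) & a).
            T ((a -> ~b) & a): α-rule — add T (a -> ~b), T a.
            T (~c | a): β-rule — branch into T ~c  //  T a.
              branch 1.1.2.1 (add T ~c):
                × closes — contains both c and ~c.
              branch 1.1.2.2 (add T a):
                T (a -> ~b): β-rule — branch into F a  //  T ~b.
                  branch 1.1.2.2.1 (add F a):
                    × closes — contains both a and ~a.
                  branch 1.1.2.2.2 (add T ~b):
                    ○ open, literals {a=1, b=0, c=1, d=1, f=0}.
      branch 1.2 (add F ((f -> b) | ~d)):
        F ((f -> b) | ~d): α-rule — add F (f -> b), F ~d.
        F (f -> b): α-rule — add T f, F b.
        F (~c <-> ((~c | a) & ((a -> ~b) & a))): β-rule — branch into T ~c, F ((~c | a) & ((a -> ~b) & a))  //  F ~c, T ((~c | a) & ((a -> ~b) & a)).
          branch 1.2.1 (add T ~c, F ((~c | a) & ((a -> ~b) & a))):
            F ((~c | a) & ((a -> ~b) & a)): β-rule — branch into F (~c | a)  //  F ((a -> ~b) & a).
              branch 1.2.1.1 (add F (~c | a)):
                F (~c | a): α-rule — add F ~c, F a.
                × closes — contains both c and ~c.
              branch 1.2.1.2 (add F ((a -> ~b) & a)):
                F ((a -> ~b) & a): β-rule — branch into F (a -> ~b)  //  F a.
                  branch 1.2.1.2.1 (add F (a -> ~b)):
                    F (a -> ~b): α-rule — add T a, F ~b.
                    × closes — contains both b and ~b.
                  branch 1.2.1.2.2 (add F a):
                    ○ open, literals {a=0, b=0, c=0, d=1, f=1}.
          branch 1.2.2 (add F ~c, T ((~c | a) & ((a -> ~b) & a))):
            T ((~c | a) & ((a -> ~b) & a)): α-rule — add T (~c | a), T ((a -> ~b) & a).
            T ((a -> ~b) & a): α-rule — add T (a -> ~b), T a.
            T (~c | a): β-rule — branch into T ~c  //  T a.
              branch 1.2.2.1 (add T ~c):
                × closes — contains both c and ~c.
              branch 1.2.2.2 (add T a):
                T (a -> ~b): β-rule — branch into F a  //  T ~b.
                  branch 1.2.2.2.1 (add F a):
                    × closes — contains both a and ~a.
                  branch 1.2.2.2.2 (add T ~b):
                    ○ open, literals {a=1, b=0, c=1, d=1, f=1}.
  branch 2 (add F ~a):
    ○ open, literals {a=1}.
7 branches closed, 6 open.
Each open branch fixes some atoms; the unmentioned ones are free. Counting distinct full assignments: branch {a=1, b=1, c=0, d=1, f=0} (e) contributes 2 new; branch {a=0, c=0, d=1, f=0} (b, e) contributes 4 new; branch {a=1, b=0, c=1, d=1, f=0} (e) contributes 2 new; branch {a=0, b=0, c=0, d=1, f=1} (e) contributes 2 new; branch {a=1, b=0, c=1, d=1, f=1} (e) contributes 2 new; branch {a=1} (b, d, f, c, e) contributes 26 new. Total: 38.

38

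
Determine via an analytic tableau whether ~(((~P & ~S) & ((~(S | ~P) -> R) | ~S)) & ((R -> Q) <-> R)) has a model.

Initial set: {T ~(((~P & ~S) & ((~(S | ~P) -> R) | ~S)) & ((R -> Q) <-> R))}.
T ~(((~P & ~S) & ((~(S | ~P) -> R) | ~S)) & ((R -> Q) <-> R)): β-rule — branch into F ((~P & ~S) & ((~(S | ~P) -> R) | ~S))  //  F ((R -> Q) <-> R).
  branch 1 (add F ((~P & ~S) & ((~(S | ~P) -> R) | ~S))):
    F ((~P & ~S) & ((~(S | ~P) -> R) | ~S)): β-rule — branch into F (~P & ~S)  //  F ((~(S | ~P) -> R) | ~S).
      branch 1.1 (add F (~P & ~S)):
        F (~P & ~S): β-rule — branch into F ~P  //  F ~S.
          branch 1.1.1 (add F ~P):
            ○ open, literals {P=1}.
          branch 1.1.2 (add F ~S):
            ○ open, literals {S=1}.
      branch 1.2 (add F ((~(S | ~P) -> R) | ~S)):
        F ((~(S | ~P) -> R) | ~S): α-rule — add F (~(S | ~P) -> R), F ~S.
        F (~(S | ~P) -> R): α-rule — add T ~(S | ~P), F R.
        T ~(S | ~P): α-rule — add F S, F ~P.
        × closes — contains both S and ~S.
  branch 2 (add F ((R -> Q) <-> R)):
    F ((R -> Q) <-> R): β-rule — branch into T (R -> Q), F R  //  F (R -> Q), T R.
      branch 2.1 (add T (R -> Q), F R):
        T (R -> Q): β-rule — branch into F R  //  T Q.
          branch 2.1.1 (add F R):
            ○ open, literals {R=0}.
          branch 2.1.2 (add T Q):
            ○ open, literals {Q=1, R=0}.
      branch 2.2 (add F (R -> Q), T R):
        F (R -> Q): α-rule — add T R, F Q.
        ○ open, literals {Q=0, R=1}.
1 branch closed, 5 open.
An open branch gives a satisfying assignment: P=1.

Satisfiable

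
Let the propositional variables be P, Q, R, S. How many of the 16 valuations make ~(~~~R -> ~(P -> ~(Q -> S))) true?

Initial set: {~(~~~R -> ~(P -> ~(Q -> S)))}.
~(~~~R -> ~(P -> ~(Q -> S))): α-rule — add ~~~R, ~~(P -> ~(Q -> S)).
~~~R: drop double negation, giving ~R.
~~(P -> ~(Q -> S)): β-rule — branch into ~P  //  ~(Q -> S).
  branch 1 (add ~P):
    ○ open, literals {P=F, R=F}.
  branch 2 (add ~(Q -> S)):
    ~(Q -> S): α-rule — add Q, ~S.
    ○ open, literals {Q=T, R=F, S=F}.
0 branches closed, 2 open.
Each open branch fixes some atoms; the unmentioned ones are free. Counting distinct full assignments: branch {P=F, R=F} (Q, S) contributes 4 new; branch {Q=T, R=F, S=F} (P) contributes 1 new. Total: 5.

5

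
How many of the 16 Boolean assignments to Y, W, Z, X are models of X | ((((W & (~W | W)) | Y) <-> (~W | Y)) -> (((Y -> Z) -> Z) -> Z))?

14

Initial set: {(X | ((((W & (~W | W)) | Y) <-> (~W | Y)) -> (((Y -> Z) -> Z) -> Z)))}.
(X | ((((W & (~W | W)) | Y) <-> (~W | Y)) -> (((Y -> Z) -> Z) -> Z))): β-rule — branch into X  //  ((((W & (~W | W)) | Y) <-> (~W | Y)) -> (((Y -> Z) -> Z) -> Z)).
  branch 1 (add X):
    ○ open, literals {X=true}.
  branch 2 (add ((((W & (~W | W)) | Y) <-> (~W | Y)) -> (((Y -> Z) -> Z) -> Z))):
    ((((W & (~W | W)) | Y) <-> (~W | Y)) -> (((Y -> Z) -> Z) -> Z)): β-rule — branch into ~(((W & (~W | W)) | Y) <-> (~W | Y))  //  (((Y -> Z) -> Z) -> Z).
      branch 2.1 (add ~(((W & (~W | W)) | Y) <-> (~W | Y))):
        ~(((W & (~W | W)) | Y) <-> (~W | Y)): β-rule — branch into ((W & (~W | W)) | Y), ~(~W | Y)  //  ~((W & (~W | W)) | Y), (~W | Y).
          branch 2.1.1 (add ((W & (~W | W)) | Y), ~(~W | Y)):
            ~(~W | Y): α-rule — add ~~W, ~Y.
            ((W & (~W | W)) | Y): β-rule — branch into (W & (~W | W))  //  Y.
              branch 2.1.1.1 (add (W & (~W | W))):
                (W & (~W | W)): α-rule — add W, (~W | W).
                (~W | W): β-rule — branch into ~W  //  W.
                  branch 2.1.1.1.1 (add ~W):
                    × closes — contains both W and ~W.
                  branch 2.1.1.1.2 (add W):
                    ○ open, literals {W=true, Y=false}.
              branch 2.1.1.2 (add Y):
                × closes — contains both Y and ~Y.
          branch 2.1.2 (add ~((W & (~W | W)) | Y), (~W | Y)):
            ~((W & (~W | W)) | Y): α-rule — add ~(W & (~W | W)), ~Y.
            (~W | Y): β-rule — branch into ~W  //  Y.
              branch 2.1.2.1 (add ~W):
                ~(W & (~W | W)): β-rule — branch into ~W  //  ~(~W | W).
                  branch 2.1.2.1.1 (add ~W):
                    ○ open, literals {W=false, Y=false}.
                  branch 2.1.2.1.2 (add ~(~W | W)):
                    ~(~W | W): α-rule — add ~~W, ~W.
                    × closes — contains both W and ~W.
              branch 2.1.2.2 (add Y):
                × closes — contains both Y and ~Y.
      branch 2.2 (add (((Y -> Z) -> Z) -> Z)):
        (((Y -> Z) -> Z) -> Z): β-rule — branch into ~((Y -> Z) -> Z)  //  Z.
          branch 2.2.1 (add ~((Y -> Z) -> Z)):
            ~((Y -> Z) -> Z): α-rule — add (Y -> Z), ~Z.
            (Y -> Z): β-rule — branch into ~Y  //  Z.
              branch 2.2.1.1 (add ~Y):
                ○ open, literals {Y=false, Z=false}.
              branch 2.2.1.2 (add Z):
                × closes — contains both Z and ~Z.
          branch 2.2.2 (add Z):
            ○ open, literals {Z=true}.
5 branches closed, 5 open.
Each open branch fixes some atoms; the unmentioned ones are free. Counting distinct full assignments: branch {X=true} (Y, W, Z) contributes 8 new; branch {W=true, Y=false} (Z, X) contributes 2 new; branch {W=false, Y=false} (Z, X) contributes 2 new; branch {Y=false, Z=false} (W, X) contributes 0 new; branch {Z=true} (Y, W, X) contributes 2 new. Total: 14.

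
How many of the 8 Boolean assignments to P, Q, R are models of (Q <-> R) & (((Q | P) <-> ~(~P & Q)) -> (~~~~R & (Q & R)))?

Initial set: {T ((Q <-> R) & (((Q | P) <-> ~(~P & Q)) -> (~~~~R & (Q & R))))}.
T ((Q <-> R) & (((Q | P) <-> ~(~P & Q)) -> (~~~~R & (Q & R)))): α-rule — add T (Q <-> R), T (((Q | P) <-> ~(~P & Q)) -> (~~~~R & (Q & R))).
T (Q <-> R): β-rule — branch into T Q, T R  //  F Q, F R.
  branch 1 (add T Q, T R):
    T (((Q | P) <-> ~(~P & Q)) -> (~~~~R & (Q & R))): β-rule — branch into F ((Q | P) <-> ~(~P & Q))  //  T (~~~~R & (Q & R)).
      branch 1.1 (add F ((Q | P) <-> ~(~P & Q))):
        F ((Q | P) <-> ~(~P & Q)): β-rule — branch into T (Q | P), F ~(~P & Q)  //  F (Q | P), T ~(~P & Q).
          branch 1.1.1 (add T (Q | P), F ~(~P & Q)):
            F ~(~P & Q): α-rule — add T ~P, T Q.
            T (Q | P): β-rule — branch into T Q  //  T P.
              branch 1.1.1.1 (add T Q):
                ○ open, literals {P=false, Q=true, R=true}.
              branch 1.1.1.2 (add T P):
                × closes — contains both P and ~P.
          branch 1.1.2 (add F (Q | P), T ~(~P & Q)):
            F (Q | P): α-rule — add F Q, F P.
            × closes — contains both Q and ~Q.
      branch 1.2 (add T (~~~~R & (Q & R))):
        T (~~~~R & (Q & R)): α-rule — add T ~~~~R, T (Q & R).
        T ~~~~R: drop double negation, giving T ~~R.
        T (Q & R): α-rule — add T Q, T R.
        T ~~R: drop double negation, giving T R.
        ○ open, literals {Q=true, R=true}.
  branch 2 (add F Q, F R):
    T (((Q | P) <-> ~(~P & Q)) -> (~~~~R & (Q & R))): β-rule — branch into F ((Q | P) <-> ~(~P & Q))  //  T (~~~~R & (Q & R)).
      branch 2.1 (add F ((Q | P) <-> ~(~P & Q))):
        F ((Q | P) <-> ~(~P & Q)): β-rule — branch into T (Q | P), F ~(~P & Q)  //  F (Q | P), T ~(~P & Q).
          branch 2.1.1 (add T (Q | P), F ~(~P & Q)):
            F ~(~P & Q): α-rule — add T ~P, T Q.
            × closes — contains both Q and ~Q.
          branch 2.1.2 (add F (Q | P), T ~(~P & Q)):
            F (Q | P): α-rule — add F Q, F P.
            T ~(~P & Q): β-rule — branch into F ~P  //  F Q.
              branch 2.1.2.1 (add F ~P):
                × closes — contains both P and ~P.
              branch 2.1.2.2 (add F Q):
                ○ open, literals {P=false, Q=false, R=false}.
      branch 2.2 (add T (~~~~R & (Q & R))):
        T (~~~~R & (Q & R)): α-rule — add T ~~~~R, T (Q & R).
        T ~~~~R: drop double negation, giving T ~~R.
        T (Q & R): α-rule — add T Q, T R.
        × closes — contains both Q and ~Q.
5 branches closed, 3 open.
Each open branch fixes some atoms; the unmentioned ones are free. Counting distinct full assignments: branch {P=false, Q=true, R=true} (none free) contributes 1 new; branch {Q=true, R=true} (P) contributes 1 new; branch {P=false, Q=false, R=false} (none free) contributes 1 new. Total: 3.

3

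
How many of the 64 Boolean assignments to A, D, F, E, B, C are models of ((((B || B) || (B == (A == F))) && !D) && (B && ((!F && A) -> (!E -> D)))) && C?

Initial set: {(((((B || B) || (B == (A == F))) && !D) && (B && ((!F && A) -> (!E -> D)))) && C)}.
(((((B || B) || (B == (A == F))) && !D) && (B && ((!F && A) -> (!E -> D)))) && C): α-rule — add ((((B || B) || (B == (A == F))) && !D) && (B && ((!F && A) -> (!E -> D)))), C.
((((B || B) || (B == (A == F))) && !D) && (B && ((!F && A) -> (!E -> D)))): α-rule — add (((B || B) || (B == (A == F))) && !D), (B && ((!F && A) -> (!E -> D))).
(((B || B) || (B == (A == F))) && !D): α-rule — add ((B || B) || (B == (A == F))), !D.
(B && ((!F && A) -> (!E -> D))): α-rule — add B, ((!F && A) -> (!E -> D)).
((B || B) || (B == (A == F))): β-rule — branch into (B || B)  //  (B == (A == F)).
  branch 1 (add (B || B)):
    ((!F && A) -> (!E -> D)): β-rule — branch into !(!F && A)  //  (!E -> D).
      branch 1.1 (add !(!F && A)):
        (B || B): β-rule — branch into B  //  B.
          branch 1.1.1 (add B):
            !(!F && A): β-rule — branch into !!F  //  !A.
              branch 1.1.1.1 (add !!F):
                ○ open, literals {B=1, C=1, D=0, F=1}.
              branch 1.1.1.2 (add !A):
                ○ open, literals {A=0, B=1, C=1, D=0}.
          branch 1.1.2 (add B):
            !(!F && A): β-rule — branch into !!F  //  !A.
              branch 1.1.2.1 (add !!F):
                ○ open, literals {B=1, C=1, D=0, F=1}.
              branch 1.1.2.2 (add !A):
                ○ open, literals {A=0, B=1, C=1, D=0}.
      branch 1.2 (add (!E -> D)):
        (B || B): β-rule — branch into B  //  B.
          branch 1.2.1 (add B):
            (!E -> D): β-rule — branch into !!E  //  D.
              branch 1.2.1.1 (add !!E):
                ○ open, literals {B=1, C=1, D=0, E=1}.
              branch 1.2.1.2 (add D):
                × closes — contains both D and !D.
          branch 1.2.2 (add B):
            (!E -> D): β-rule — branch into !!E  //  D.
              branch 1.2.2.1 (add !!E):
                ○ open, literals {B=1, C=1, D=0, E=1}.
              branch 1.2.2.2 (add D):
                × closes — contains both D and !D.
  branch 2 (add (B == (A == F))):
    ((!F && A) -> (!E -> D)): β-rule — branch into !(!F && A)  //  (!E -> D).
      branch 2.1 (add !(!F && A)):
        (B == (A == F)): β-rule — branch into B, (A == F)  //  !B, !(A == F).
          branch 2.1.1 (add B, (A == F)):
            !(!F && A): β-rule — branch into !!F  //  !A.
              branch 2.1.1.1 (add !!F):
                (A == F): β-rule — branch into A, F  //  !A, !F.
                  branch 2.1.1.1.1 (add A, F):
                    ○ open, literals {A=1, B=1, C=1, D=0, F=1}.
                  branch 2.1.1.1.2 (add !A, !F):
                    × closes — contains both F and !F.
              branch 2.1.1.2 (add !A):
                (A == F): β-rule — branch into A, F  //  !A, !F.
                  branch 2.1.1.2.1 (add A, F):
                    × closes — contains both A and !A.
                  branch 2.1.1.2.2 (add !A, !F):
                    ○ open, literals {A=0, B=1, C=1, D=0, F=0}.
          branch 2.1.2 (add !B, !(A == F)):
            × closes — contains both B and !B.
      branch 2.2 (add (!E -> D)):
        (B == (A == F)): β-rule — branch into B, (A == F)  //  !B, !(A == F).
          branch 2.2.1 (add B, (A == F)):
            (!E -> D): β-rule — branch into !!E  //  D.
              branch 2.2.1.1 (add !!E):
                (A == F): β-rule — branch into A, F  //  !A, !F.
                  branch 2.2.1.1.1 (add A, F):
                    ○ open, literals {A=1, B=1, C=1, D=0, E=1, F=1}.
                  branch 2.2.1.1.2 (add !A, !F):
                    ○ open, literals {A=0, B=1, C=1, D=0, E=1, F=0}.
              branch 2.2.1.2 (add D):
                × closes — contains both D and !D.
          branch 2.2.2 (add !B, !(A == F)):
            × closes — contains both B and !B.
7 branches closed, 10 open.
Each open branch fixes some atoms; the unmentioned ones are free. Counting distinct full assignments: branch {B=1, C=1, D=0, F=1} (A, E) contributes 4 new; branch {A=0, B=1, C=1, D=0} (F, E) contributes 2 new; branch {B=1, C=1, D=0, F=1} (A, E) contributes 0 new; branch {A=0, B=1, C=1, D=0} (F, E) contributes 0 new; branch {B=1, C=1, D=0, E=1} (A, F) contributes 1 new; branch {B=1, C=1, D=0, E=1} (A, F) contributes 0 new; branch {A=1, B=1, C=1, D=0, F=1} (E) contributes 0 new; branch {A=0, B=1, C=1, D=0, F=0} (E) contributes 0 new; branch {A=1, B=1, C=1, D=0, E=1, F=1} (none free) contributes 0 new; branch {A=0, B=1, C=1, D=0, E=1, F=0} (none free) contributes 0 new. Total: 7.

7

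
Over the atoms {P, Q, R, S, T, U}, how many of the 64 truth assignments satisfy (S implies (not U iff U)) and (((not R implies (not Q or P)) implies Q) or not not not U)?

24

Initial set: {T ((S implies (not U iff U)) and (((not R implies (not Q or P)) implies Q) or not not not U))}.
T ((S implies (not U iff U)) and (((not R implies (not Q or P)) implies Q) or not not not U)): α-rule — add T (S implies (not U iff U)), T (((not R implies (not Q or P)) implies Q) or not not not U).
T (S implies (not U iff U)): β-rule — branch into F S  //  T (not U iff U).
  branch 1 (add F S):
    T (((not R implies (not Q or P)) implies Q) or not not not U): β-rule — branch into T ((not R implies (not Q or P)) implies Q)  //  T not not not U.
      branch 1.1 (add T ((not R implies (not Q or P)) implies Q)):
        T ((not R implies (not Q or P)) implies Q): β-rule — branch into F (not R implies (not Q or P))  //  T Q.
          branch 1.1.1 (add F (not R implies (not Q or P))):
            F (not R implies (not Q or P)): α-rule — add T not R, F (not Q or P).
            F (not Q or P): α-rule — add F not Q, F P.
            ○ open, literals {P=F, Q=T, R=F, S=F}.
          branch 1.1.2 (add T Q):
            ○ open, literals {Q=T, S=F}.
      branch 1.2 (add T not not not U):
        T not not not U: drop double negation, giving T not U.
        ○ open, literals {S=F, U=F}.
  branch 2 (add T (not U iff U)):
    T (((not R implies (not Q or P)) implies Q) or not not not U): β-rule — branch into T ((not R implies (not Q or P)) implies Q)  //  T not not not U.
      branch 2.1 (add T ((not R implies (not Q or P)) implies Q)):
        T (not U iff U): β-rule — branch into T not U, T U  //  F not U, F U.
          branch 2.1.1 (add T not U, T U):
            × closes — contains both U and not U.
          branch 2.1.2 (add F not U, F U):
            × closes — contains both U and not U.
      branch 2.2 (add T not not not U):
        T not not not U: drop double negation, giving T not U.
        T (not U iff U): β-rule — branch into T not U, T U  //  F not U, F U.
          branch 2.2.1 (add T not U, T U):
            × closes — contains both U and not U.
          branch 2.2.2 (add F not U, F U):
            × closes — contains both U and not U.
4 branches closed, 3 open.
Each open branch fixes some atoms; the unmentioned ones are free. Counting distinct full assignments: branch {P=F, Q=T, R=F, S=F} (T, U) contributes 4 new; branch {Q=T, S=F} (P, R, T, U) contributes 12 new; branch {S=F, U=F} (P, Q, R, T) contributes 8 new. Total: 24.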